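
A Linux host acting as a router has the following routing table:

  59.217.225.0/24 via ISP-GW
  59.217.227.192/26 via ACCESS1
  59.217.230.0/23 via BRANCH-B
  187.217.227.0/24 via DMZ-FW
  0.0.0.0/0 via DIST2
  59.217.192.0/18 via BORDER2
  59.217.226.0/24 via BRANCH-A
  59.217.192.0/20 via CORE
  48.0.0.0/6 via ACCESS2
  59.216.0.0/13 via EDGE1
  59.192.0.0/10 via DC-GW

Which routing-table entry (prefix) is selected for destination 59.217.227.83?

59.217.192.0/18

Entries matching 59.217.227.83:
  0.0.0.0/0 (default, matches everything)
  59.192.0.0/10 (59.192.0.0 - 59.255.255.255)
  59.216.0.0/13 (59.216.0.0 - 59.223.255.255)
  59.217.192.0/18 (59.217.192.0 - 59.217.255.255)
Most specific is 59.217.192.0/18.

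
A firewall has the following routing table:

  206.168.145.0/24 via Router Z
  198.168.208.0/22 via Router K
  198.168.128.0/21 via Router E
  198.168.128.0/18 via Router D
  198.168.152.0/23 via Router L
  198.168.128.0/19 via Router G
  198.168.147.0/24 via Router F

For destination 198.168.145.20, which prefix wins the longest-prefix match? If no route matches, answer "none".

Entries matching 198.168.145.20:
  198.168.128.0/18 (198.168.128.0 - 198.168.191.255)
  198.168.128.0/19 (198.168.128.0 - 198.168.159.255)
Most specific is 198.168.128.0/19.

198.168.128.0/19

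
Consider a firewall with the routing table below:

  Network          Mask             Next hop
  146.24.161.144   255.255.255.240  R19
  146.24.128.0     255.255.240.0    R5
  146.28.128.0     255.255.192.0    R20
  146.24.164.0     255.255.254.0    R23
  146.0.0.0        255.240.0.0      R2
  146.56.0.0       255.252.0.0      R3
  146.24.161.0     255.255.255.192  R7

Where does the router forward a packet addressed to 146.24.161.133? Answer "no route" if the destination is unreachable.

no route

No entry's prefix contains 146.24.161.133; there is no default route.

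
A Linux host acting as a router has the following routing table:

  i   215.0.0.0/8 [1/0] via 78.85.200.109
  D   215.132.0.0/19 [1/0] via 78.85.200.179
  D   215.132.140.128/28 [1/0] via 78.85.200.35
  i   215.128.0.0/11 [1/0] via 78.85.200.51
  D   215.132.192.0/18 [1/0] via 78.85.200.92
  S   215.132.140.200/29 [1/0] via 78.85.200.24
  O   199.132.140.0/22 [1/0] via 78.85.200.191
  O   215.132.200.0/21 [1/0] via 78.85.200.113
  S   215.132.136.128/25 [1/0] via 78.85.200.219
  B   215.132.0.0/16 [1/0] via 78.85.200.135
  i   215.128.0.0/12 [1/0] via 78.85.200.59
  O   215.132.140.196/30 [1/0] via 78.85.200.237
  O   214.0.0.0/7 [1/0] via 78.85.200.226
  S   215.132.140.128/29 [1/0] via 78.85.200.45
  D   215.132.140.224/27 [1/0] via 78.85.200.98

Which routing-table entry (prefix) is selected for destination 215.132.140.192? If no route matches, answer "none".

Entries matching 215.132.140.192:
  214.0.0.0/7 (214.0.0.0 - 215.255.255.255)
  215.0.0.0/8 (215.0.0.0 - 215.255.255.255)
  215.128.0.0/11 (215.128.0.0 - 215.159.255.255)
  215.128.0.0/12 (215.128.0.0 - 215.143.255.255)
  215.132.0.0/16 (215.132.0.0 - 215.132.255.255)
Most specific is 215.132.0.0/16.

215.132.0.0/16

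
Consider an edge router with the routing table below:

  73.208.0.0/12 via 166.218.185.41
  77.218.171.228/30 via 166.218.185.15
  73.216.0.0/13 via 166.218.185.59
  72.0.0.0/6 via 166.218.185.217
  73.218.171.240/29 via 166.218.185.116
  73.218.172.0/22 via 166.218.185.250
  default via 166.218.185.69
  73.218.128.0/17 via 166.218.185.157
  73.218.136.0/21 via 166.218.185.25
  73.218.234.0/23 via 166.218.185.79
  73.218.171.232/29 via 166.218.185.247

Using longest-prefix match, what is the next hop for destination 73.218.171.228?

166.218.185.157

Routes whose prefix contains 73.218.171.228:
  0.0.0.0/0 (default, matches everything) -> 166.218.185.69
  72.0.0.0/6 (72.0.0.0 - 75.255.255.255) -> 166.218.185.217
  73.208.0.0/12 (73.208.0.0 - 73.223.255.255) -> 166.218.185.41
  73.216.0.0/13 (73.216.0.0 - 73.223.255.255) -> 166.218.185.59
  73.218.128.0/17 (73.218.128.0 - 73.218.255.255) -> 166.218.185.157
More-specific entries that do NOT match:
  77.218.171.228/30 (77.218.171.228 - 77.218.171.231) does not contain 73.218.171.228
  73.218.171.240/29 (73.218.171.240 - 73.218.171.247) does not contain 73.218.171.228
  73.218.171.232/29 (73.218.171.232 - 73.218.171.239) does not contain 73.218.171.228
  73.218.234.0/23 (73.218.234.0 - 73.218.235.255) does not contain 73.218.171.228
  73.218.172.0/22 (73.218.172.0 - 73.218.175.255) does not contain 73.218.171.228
  73.218.136.0/21 (73.218.136.0 - 73.218.143.255) does not contain 73.218.171.228
Longest matching prefix is /17 -> next hop 166.218.185.157.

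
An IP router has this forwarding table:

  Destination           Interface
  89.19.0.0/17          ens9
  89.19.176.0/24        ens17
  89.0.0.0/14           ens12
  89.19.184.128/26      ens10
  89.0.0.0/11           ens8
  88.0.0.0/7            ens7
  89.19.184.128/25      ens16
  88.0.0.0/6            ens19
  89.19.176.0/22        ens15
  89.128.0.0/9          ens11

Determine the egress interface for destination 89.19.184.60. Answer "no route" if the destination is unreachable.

ens8

Routes whose prefix contains 89.19.184.60:
  88.0.0.0/6 (88.0.0.0 - 91.255.255.255) -> ens19
  88.0.0.0/7 (88.0.0.0 - 89.255.255.255) -> ens7
  89.0.0.0/11 (89.0.0.0 - 89.31.255.255) -> ens8
More-specific entries that do NOT match:
  89.19.184.128/26 (89.19.184.128 - 89.19.184.191) does not contain 89.19.184.60
  89.19.184.128/25 (89.19.184.128 - 89.19.184.255) does not contain 89.19.184.60
  89.19.176.0/24 (89.19.176.0 - 89.19.176.255) does not contain 89.19.184.60
  89.19.176.0/22 (89.19.176.0 - 89.19.179.255) does not contain 89.19.184.60
  89.19.0.0/17 (89.19.0.0 - 89.19.127.255) does not contain 89.19.184.60
  89.0.0.0/14 (89.0.0.0 - 89.3.255.255) does not contain 89.19.184.60
Longest matching prefix is /11 -> interface ens8.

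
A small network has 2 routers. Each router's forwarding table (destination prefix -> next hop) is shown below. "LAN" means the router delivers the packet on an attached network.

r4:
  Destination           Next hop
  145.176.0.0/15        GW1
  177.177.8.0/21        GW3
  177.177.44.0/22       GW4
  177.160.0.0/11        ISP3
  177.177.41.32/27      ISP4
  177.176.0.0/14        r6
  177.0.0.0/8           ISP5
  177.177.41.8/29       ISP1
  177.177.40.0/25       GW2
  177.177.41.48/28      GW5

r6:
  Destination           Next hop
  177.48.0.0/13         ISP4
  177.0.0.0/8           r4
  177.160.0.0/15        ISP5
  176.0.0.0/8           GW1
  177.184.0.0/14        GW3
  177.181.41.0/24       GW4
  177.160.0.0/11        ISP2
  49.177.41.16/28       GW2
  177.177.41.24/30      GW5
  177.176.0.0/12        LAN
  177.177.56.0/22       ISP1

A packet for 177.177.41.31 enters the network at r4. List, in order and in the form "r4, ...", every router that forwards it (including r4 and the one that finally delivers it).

At r4: longest match for 177.177.41.31 is 177.176.0.0/14 -> r6
At r6: longest match for 177.177.41.31 is 177.176.0.0/12 -> LAN

r4, r6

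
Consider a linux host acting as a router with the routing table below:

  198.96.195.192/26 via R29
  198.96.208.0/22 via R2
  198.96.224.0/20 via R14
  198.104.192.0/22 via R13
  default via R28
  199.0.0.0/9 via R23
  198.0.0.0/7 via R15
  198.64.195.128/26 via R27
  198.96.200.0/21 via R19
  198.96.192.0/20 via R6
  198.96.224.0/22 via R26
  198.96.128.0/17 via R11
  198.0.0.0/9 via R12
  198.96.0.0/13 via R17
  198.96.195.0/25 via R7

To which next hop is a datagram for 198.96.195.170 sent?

Routes whose prefix contains 198.96.195.170:
  0.0.0.0/0 (default, matches everything) -> R28
  198.0.0.0/7 (198.0.0.0 - 199.255.255.255) -> R15
  198.0.0.0/9 (198.0.0.0 - 198.127.255.255) -> R12
  198.96.0.0/13 (198.96.0.0 - 198.103.255.255) -> R17
  198.96.128.0/17 (198.96.128.0 - 198.96.255.255) -> R11
  198.96.192.0/20 (198.96.192.0 - 198.96.207.255) -> R6
More-specific entries that do NOT match:
  198.96.195.192/26 (198.96.195.192 - 198.96.195.255) does not contain 198.96.195.170
  198.64.195.128/26 (198.64.195.128 - 198.64.195.191) does not contain 198.96.195.170
  198.96.195.0/25 (198.96.195.0 - 198.96.195.127) does not contain 198.96.195.170
  198.96.208.0/22 (198.96.208.0 - 198.96.211.255) does not contain 198.96.195.170
  198.104.192.0/22 (198.104.192.0 - 198.104.195.255) does not contain 198.96.195.170
  198.96.224.0/22 (198.96.224.0 - 198.96.227.255) does not contain 198.96.195.170
  198.96.200.0/21 (198.96.200.0 - 198.96.207.255) does not contain 198.96.195.170
Longest matching prefix is /20 -> next hop R6.

R6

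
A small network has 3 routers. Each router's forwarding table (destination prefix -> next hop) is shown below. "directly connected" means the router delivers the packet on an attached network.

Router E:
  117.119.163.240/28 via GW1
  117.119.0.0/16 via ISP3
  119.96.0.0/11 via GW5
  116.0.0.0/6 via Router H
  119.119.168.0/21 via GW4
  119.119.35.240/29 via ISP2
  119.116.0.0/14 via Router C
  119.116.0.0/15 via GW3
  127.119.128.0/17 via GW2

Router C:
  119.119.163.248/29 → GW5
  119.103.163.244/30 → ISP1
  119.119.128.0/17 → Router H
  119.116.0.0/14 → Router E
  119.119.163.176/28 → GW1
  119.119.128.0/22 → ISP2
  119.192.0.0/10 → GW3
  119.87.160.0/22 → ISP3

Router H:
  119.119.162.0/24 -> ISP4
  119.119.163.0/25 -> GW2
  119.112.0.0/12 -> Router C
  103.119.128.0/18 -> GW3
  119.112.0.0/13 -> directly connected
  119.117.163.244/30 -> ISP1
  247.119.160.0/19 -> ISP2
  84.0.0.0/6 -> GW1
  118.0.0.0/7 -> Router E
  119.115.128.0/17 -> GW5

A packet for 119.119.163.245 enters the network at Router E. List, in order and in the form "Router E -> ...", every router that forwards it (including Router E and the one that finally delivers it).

Router E -> Router C -> Router H

At Router E: longest match for 119.119.163.245 is 119.116.0.0/14 -> Router C
At Router C: longest match for 119.119.163.245 is 119.119.128.0/17 -> Router H
At Router H: longest match for 119.119.163.245 is 119.112.0.0/13 -> directly connected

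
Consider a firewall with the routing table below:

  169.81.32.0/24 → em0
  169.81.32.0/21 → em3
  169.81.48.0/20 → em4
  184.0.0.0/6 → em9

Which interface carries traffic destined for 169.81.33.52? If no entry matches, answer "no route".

Routes whose prefix contains 169.81.33.52:
  169.81.32.0/21 (169.81.32.0 - 169.81.39.255) -> em3
More-specific entries that do NOT match:
  169.81.32.0/24 (169.81.32.0 - 169.81.32.255) does not contain 169.81.33.52
Longest matching prefix is /21 -> interface em3.

em3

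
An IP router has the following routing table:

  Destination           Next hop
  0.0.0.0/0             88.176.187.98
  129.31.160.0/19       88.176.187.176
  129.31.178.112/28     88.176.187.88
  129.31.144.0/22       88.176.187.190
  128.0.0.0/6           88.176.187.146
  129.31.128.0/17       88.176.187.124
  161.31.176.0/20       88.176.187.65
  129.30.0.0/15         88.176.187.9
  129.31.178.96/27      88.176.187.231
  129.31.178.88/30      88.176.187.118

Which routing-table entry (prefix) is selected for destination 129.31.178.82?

Entries matching 129.31.178.82:
  0.0.0.0/0 (default, matches everything)
  128.0.0.0/6 (128.0.0.0 - 131.255.255.255)
  129.30.0.0/15 (129.30.0.0 - 129.31.255.255)
  129.31.128.0/17 (129.31.128.0 - 129.31.255.255)
  129.31.160.0/19 (129.31.160.0 - 129.31.191.255)
Most specific is 129.31.160.0/19.

129.31.160.0/19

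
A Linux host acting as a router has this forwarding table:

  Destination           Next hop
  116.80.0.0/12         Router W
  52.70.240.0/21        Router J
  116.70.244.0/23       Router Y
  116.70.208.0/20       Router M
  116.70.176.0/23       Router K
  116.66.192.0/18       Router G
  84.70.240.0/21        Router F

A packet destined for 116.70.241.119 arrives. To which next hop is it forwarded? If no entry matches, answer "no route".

No entry's prefix contains 116.70.241.119; there is no default route.

no route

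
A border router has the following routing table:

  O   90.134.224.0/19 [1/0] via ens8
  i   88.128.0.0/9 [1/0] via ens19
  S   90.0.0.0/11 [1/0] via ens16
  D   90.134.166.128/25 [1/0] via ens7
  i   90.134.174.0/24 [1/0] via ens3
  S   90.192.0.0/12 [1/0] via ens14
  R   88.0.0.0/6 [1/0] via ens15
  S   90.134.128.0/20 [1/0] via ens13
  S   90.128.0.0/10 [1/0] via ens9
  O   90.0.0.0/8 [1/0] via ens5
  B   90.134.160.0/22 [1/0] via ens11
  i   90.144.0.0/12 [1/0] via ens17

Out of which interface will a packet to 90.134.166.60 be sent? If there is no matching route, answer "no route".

Routes whose prefix contains 90.134.166.60:
  88.0.0.0/6 (88.0.0.0 - 91.255.255.255) -> ens15
  90.0.0.0/8 (90.0.0.0 - 90.255.255.255) -> ens5
  90.128.0.0/10 (90.128.0.0 - 90.191.255.255) -> ens9
More-specific entries that do NOT match:
  90.134.166.128/25 (90.134.166.128 - 90.134.166.255) does not contain 90.134.166.60
  90.134.174.0/24 (90.134.174.0 - 90.134.174.255) does not contain 90.134.166.60
  90.134.160.0/22 (90.134.160.0 - 90.134.163.255) does not contain 90.134.166.60
  90.134.128.0/20 (90.134.128.0 - 90.134.143.255) does not contain 90.134.166.60
  90.134.224.0/19 (90.134.224.0 - 90.134.255.255) does not contain 90.134.166.60
  90.192.0.0/12 (90.192.0.0 - 90.207.255.255) does not contain 90.134.166.60
  90.144.0.0/12 (90.144.0.0 - 90.159.255.255) does not contain 90.134.166.60
  90.0.0.0/11 (90.0.0.0 - 90.31.255.255) does not contain 90.134.166.60
Longest matching prefix is /10 -> interface ens9.

ens9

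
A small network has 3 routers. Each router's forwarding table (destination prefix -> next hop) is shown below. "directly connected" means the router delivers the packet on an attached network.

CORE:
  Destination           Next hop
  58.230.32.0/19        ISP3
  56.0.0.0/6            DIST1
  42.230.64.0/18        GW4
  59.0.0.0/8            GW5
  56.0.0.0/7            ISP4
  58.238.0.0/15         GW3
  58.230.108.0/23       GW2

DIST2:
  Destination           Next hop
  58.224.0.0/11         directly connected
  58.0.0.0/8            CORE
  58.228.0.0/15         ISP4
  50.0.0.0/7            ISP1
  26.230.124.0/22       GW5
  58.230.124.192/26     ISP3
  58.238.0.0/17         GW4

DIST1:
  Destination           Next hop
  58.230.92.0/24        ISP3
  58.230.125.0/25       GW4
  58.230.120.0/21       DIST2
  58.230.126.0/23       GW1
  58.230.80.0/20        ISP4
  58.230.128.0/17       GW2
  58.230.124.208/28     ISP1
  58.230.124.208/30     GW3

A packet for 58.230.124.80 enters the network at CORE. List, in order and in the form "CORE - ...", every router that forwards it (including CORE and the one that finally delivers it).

At CORE: longest match for 58.230.124.80 is 56.0.0.0/6 -> DIST1
At DIST1: longest match for 58.230.124.80 is 58.230.120.0/21 -> DIST2
At DIST2: longest match for 58.230.124.80 is 58.224.0.0/11 -> directly connected

CORE - DIST1 - DIST2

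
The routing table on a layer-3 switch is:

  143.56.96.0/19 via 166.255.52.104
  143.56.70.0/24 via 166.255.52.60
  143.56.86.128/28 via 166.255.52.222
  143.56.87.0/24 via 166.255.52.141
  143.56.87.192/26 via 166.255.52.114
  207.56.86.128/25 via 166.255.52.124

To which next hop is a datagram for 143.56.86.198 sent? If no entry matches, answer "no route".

No entry's prefix contains 143.56.86.198; there is no default route.

no route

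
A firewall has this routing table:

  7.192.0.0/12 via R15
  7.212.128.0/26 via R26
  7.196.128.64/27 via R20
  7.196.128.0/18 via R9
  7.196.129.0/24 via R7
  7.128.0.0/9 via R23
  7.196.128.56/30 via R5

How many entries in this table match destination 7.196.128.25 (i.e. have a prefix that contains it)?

Prefixes containing 7.196.128.25:
  7.128.0.0/9 (7.128.0.0 - 7.255.255.255)
  7.192.0.0/12 (7.192.0.0 - 7.207.255.255)
  7.196.128.0/18 (7.196.128.0 - 7.196.191.255)
Total matching entries: 3.

3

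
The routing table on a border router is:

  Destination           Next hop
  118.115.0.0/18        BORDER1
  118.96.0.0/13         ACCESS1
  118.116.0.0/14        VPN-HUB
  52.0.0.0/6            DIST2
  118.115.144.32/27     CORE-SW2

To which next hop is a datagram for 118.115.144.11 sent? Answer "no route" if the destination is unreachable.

No entry's prefix contains 118.115.144.11; there is no default route.

no route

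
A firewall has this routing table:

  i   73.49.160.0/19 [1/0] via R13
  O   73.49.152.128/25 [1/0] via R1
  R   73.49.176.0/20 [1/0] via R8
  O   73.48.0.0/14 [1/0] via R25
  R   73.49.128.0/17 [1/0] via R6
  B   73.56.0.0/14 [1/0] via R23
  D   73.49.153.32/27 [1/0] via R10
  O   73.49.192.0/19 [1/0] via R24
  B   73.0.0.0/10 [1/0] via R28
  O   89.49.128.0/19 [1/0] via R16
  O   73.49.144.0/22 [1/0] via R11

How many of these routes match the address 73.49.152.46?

3

Prefixes containing 73.49.152.46:
  73.0.0.0/10 (73.0.0.0 - 73.63.255.255)
  73.48.0.0/14 (73.48.0.0 - 73.51.255.255)
  73.49.128.0/17 (73.49.128.0 - 73.49.255.255)
Total matching entries: 3.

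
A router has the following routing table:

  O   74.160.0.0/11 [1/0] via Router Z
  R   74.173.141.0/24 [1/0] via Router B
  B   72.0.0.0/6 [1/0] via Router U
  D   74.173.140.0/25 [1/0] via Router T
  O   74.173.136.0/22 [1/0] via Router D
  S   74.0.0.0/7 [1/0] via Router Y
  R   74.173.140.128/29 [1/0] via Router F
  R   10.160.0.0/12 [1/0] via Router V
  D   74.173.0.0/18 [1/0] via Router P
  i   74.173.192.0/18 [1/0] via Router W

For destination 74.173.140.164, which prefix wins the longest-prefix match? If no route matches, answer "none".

Entries matching 74.173.140.164:
  72.0.0.0/6 (72.0.0.0 - 75.255.255.255)
  74.0.0.0/7 (74.0.0.0 - 75.255.255.255)
  74.160.0.0/11 (74.160.0.0 - 74.191.255.255)
Most specific is 74.160.0.0/11.

74.160.0.0/11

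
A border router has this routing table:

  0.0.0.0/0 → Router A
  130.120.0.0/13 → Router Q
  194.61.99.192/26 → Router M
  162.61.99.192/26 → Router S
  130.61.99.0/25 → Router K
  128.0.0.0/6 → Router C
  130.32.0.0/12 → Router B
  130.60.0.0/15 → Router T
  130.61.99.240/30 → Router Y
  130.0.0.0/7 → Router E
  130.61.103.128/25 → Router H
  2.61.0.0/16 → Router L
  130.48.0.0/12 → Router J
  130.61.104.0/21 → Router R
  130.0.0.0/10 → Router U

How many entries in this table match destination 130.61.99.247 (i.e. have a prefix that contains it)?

6

Prefixes containing 130.61.99.247:
  0.0.0.0/0 (default, matches everything)
  128.0.0.0/6 (128.0.0.0 - 131.255.255.255)
  130.0.0.0/7 (130.0.0.0 - 131.255.255.255)
  130.0.0.0/10 (130.0.0.0 - 130.63.255.255)
  130.48.0.0/12 (130.48.0.0 - 130.63.255.255)
  130.60.0.0/15 (130.60.0.0 - 130.61.255.255)
Total matching entries: 6.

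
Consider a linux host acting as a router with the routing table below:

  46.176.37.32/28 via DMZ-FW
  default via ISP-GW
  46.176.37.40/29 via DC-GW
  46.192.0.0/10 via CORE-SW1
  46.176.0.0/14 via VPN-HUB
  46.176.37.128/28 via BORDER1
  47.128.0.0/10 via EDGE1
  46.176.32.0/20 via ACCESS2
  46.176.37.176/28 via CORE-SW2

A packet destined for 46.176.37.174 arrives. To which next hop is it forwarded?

ACCESS2

Routes whose prefix contains 46.176.37.174:
  0.0.0.0/0 (default, matches everything) -> ISP-GW
  46.176.0.0/14 (46.176.0.0 - 46.179.255.255) -> VPN-HUB
  46.176.32.0/20 (46.176.32.0 - 46.176.47.255) -> ACCESS2
More-specific entries that do NOT match:
  46.176.37.40/29 (46.176.37.40 - 46.176.37.47) does not contain 46.176.37.174
  46.176.37.32/28 (46.176.37.32 - 46.176.37.47) does not contain 46.176.37.174
  46.176.37.128/28 (46.176.37.128 - 46.176.37.143) does not contain 46.176.37.174
  46.176.37.176/28 (46.176.37.176 - 46.176.37.191) does not contain 46.176.37.174
Longest matching prefix is /20 -> next hop ACCESS2.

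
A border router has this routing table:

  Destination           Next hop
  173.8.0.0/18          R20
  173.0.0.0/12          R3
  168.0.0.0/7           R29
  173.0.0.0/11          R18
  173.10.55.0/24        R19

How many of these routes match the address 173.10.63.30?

2

Prefixes containing 173.10.63.30:
  173.0.0.0/11 (173.0.0.0 - 173.31.255.255)
  173.0.0.0/12 (173.0.0.0 - 173.15.255.255)
Total matching entries: 2.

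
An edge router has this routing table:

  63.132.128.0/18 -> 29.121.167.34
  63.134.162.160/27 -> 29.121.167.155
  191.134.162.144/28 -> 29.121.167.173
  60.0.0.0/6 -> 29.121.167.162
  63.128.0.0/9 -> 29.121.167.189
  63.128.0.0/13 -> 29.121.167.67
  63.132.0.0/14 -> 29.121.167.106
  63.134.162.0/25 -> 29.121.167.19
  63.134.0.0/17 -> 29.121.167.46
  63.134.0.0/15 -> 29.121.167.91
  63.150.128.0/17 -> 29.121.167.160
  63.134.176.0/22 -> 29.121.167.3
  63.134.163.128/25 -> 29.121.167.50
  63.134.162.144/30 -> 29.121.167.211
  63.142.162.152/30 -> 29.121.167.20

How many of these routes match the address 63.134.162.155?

Prefixes containing 63.134.162.155:
  60.0.0.0/6 (60.0.0.0 - 63.255.255.255)
  63.128.0.0/9 (63.128.0.0 - 63.255.255.255)
  63.128.0.0/13 (63.128.0.0 - 63.135.255.255)
  63.132.0.0/14 (63.132.0.0 - 63.135.255.255)
  63.134.0.0/15 (63.134.0.0 - 63.135.255.255)
Total matching entries: 5.

5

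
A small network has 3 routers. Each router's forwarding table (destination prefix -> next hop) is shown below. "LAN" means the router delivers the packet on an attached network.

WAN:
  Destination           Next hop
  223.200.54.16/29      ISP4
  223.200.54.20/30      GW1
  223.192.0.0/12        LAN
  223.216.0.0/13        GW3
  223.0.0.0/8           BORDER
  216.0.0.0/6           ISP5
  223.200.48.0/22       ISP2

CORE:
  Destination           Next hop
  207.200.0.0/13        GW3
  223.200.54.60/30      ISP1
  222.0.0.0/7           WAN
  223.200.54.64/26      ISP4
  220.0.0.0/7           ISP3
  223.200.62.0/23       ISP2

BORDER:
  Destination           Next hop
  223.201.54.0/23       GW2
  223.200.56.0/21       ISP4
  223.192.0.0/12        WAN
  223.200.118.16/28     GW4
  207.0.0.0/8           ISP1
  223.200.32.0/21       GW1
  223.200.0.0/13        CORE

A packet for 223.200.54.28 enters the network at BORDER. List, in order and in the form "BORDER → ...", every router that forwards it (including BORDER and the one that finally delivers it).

At BORDER: longest match for 223.200.54.28 is 223.200.0.0/13 -> CORE
At CORE: longest match for 223.200.54.28 is 222.0.0.0/7 -> WAN
At WAN: longest match for 223.200.54.28 is 223.192.0.0/12 -> LAN

BORDER → CORE → WAN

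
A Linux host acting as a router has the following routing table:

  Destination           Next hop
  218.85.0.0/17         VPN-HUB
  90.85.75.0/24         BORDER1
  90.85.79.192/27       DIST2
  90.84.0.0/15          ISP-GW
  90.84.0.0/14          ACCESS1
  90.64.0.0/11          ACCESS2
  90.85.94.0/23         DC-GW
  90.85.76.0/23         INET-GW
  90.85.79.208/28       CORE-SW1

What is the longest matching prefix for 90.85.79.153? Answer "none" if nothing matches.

90.84.0.0/15

Entries matching 90.85.79.153:
  90.64.0.0/11 (90.64.0.0 - 90.95.255.255)
  90.84.0.0/14 (90.84.0.0 - 90.87.255.255)
  90.84.0.0/15 (90.84.0.0 - 90.85.255.255)
Most specific is 90.84.0.0/15.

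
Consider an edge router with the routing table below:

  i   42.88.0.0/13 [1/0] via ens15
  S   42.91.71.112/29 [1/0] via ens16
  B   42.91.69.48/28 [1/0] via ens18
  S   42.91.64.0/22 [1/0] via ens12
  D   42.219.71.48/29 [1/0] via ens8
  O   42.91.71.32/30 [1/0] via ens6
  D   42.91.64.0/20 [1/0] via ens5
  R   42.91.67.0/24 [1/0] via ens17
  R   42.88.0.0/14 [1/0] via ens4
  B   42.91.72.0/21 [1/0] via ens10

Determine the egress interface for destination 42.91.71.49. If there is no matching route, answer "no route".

Routes whose prefix contains 42.91.71.49:
  42.88.0.0/13 (42.88.0.0 - 42.95.255.255) -> ens15
  42.88.0.0/14 (42.88.0.0 - 42.91.255.255) -> ens4
  42.91.64.0/20 (42.91.64.0 - 42.91.79.255) -> ens5
More-specific entries that do NOT match:
  42.91.71.32/30 (42.91.71.32 - 42.91.71.35) does not contain 42.91.71.49
  42.91.71.112/29 (42.91.71.112 - 42.91.71.119) does not contain 42.91.71.49
  42.219.71.48/29 (42.219.71.48 - 42.219.71.55) does not contain 42.91.71.49
  42.91.69.48/28 (42.91.69.48 - 42.91.69.63) does not contain 42.91.71.49
  42.91.67.0/24 (42.91.67.0 - 42.91.67.255) does not contain 42.91.71.49
  42.91.64.0/22 (42.91.64.0 - 42.91.67.255) does not contain 42.91.71.49
  42.91.72.0/21 (42.91.72.0 - 42.91.79.255) does not contain 42.91.71.49
Longest matching prefix is /20 -> interface ens5.

ens5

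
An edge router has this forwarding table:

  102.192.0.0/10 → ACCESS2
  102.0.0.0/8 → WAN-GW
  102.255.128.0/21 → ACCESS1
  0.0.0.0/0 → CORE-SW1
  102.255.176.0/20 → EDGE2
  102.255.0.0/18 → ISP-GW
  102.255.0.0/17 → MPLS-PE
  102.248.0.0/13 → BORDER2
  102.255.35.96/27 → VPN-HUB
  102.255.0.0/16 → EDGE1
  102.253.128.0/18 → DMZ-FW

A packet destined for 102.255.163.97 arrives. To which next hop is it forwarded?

EDGE1

Routes whose prefix contains 102.255.163.97:
  0.0.0.0/0 (default, matches everything) -> CORE-SW1
  102.0.0.0/8 (102.0.0.0 - 102.255.255.255) -> WAN-GW
  102.192.0.0/10 (102.192.0.0 - 102.255.255.255) -> ACCESS2
  102.248.0.0/13 (102.248.0.0 - 102.255.255.255) -> BORDER2
  102.255.0.0/16 (102.255.0.0 - 102.255.255.255) -> EDGE1
More-specific entries that do NOT match:
  102.255.35.96/27 (102.255.35.96 - 102.255.35.127) does not contain 102.255.163.97
  102.255.128.0/21 (102.255.128.0 - 102.255.135.255) does not contain 102.255.163.97
  102.255.176.0/20 (102.255.176.0 - 102.255.191.255) does not contain 102.255.163.97
  102.255.0.0/18 (102.255.0.0 - 102.255.63.255) does not contain 102.255.163.97
  102.253.128.0/18 (102.253.128.0 - 102.253.191.255) does not contain 102.255.163.97
  102.255.0.0/17 (102.255.0.0 - 102.255.127.255) does not contain 102.255.163.97
Longest matching prefix is /16 -> next hop EDGE1.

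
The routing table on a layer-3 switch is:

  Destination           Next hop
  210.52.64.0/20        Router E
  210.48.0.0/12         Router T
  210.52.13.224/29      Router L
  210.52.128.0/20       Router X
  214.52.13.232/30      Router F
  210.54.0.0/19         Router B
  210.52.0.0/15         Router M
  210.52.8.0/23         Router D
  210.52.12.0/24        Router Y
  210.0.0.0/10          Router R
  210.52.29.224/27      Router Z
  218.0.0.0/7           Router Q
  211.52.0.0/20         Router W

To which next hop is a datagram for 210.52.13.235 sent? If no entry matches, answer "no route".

Routes whose prefix contains 210.52.13.235:
  210.0.0.0/10 (210.0.0.0 - 210.63.255.255) -> Router R
  210.48.0.0/12 (210.48.0.0 - 210.63.255.255) -> Router T
  210.52.0.0/15 (210.52.0.0 - 210.53.255.255) -> Router M
More-specific entries that do NOT match:
  214.52.13.232/30 (214.52.13.232 - 214.52.13.235) does not contain 210.52.13.235
  210.52.13.224/29 (210.52.13.224 - 210.52.13.231) does not contain 210.52.13.235
  210.52.29.224/27 (210.52.29.224 - 210.52.29.255) does not contain 210.52.13.235
  210.52.12.0/24 (210.52.12.0 - 210.52.12.255) does not contain 210.52.13.235
  210.52.8.0/23 (210.52.8.0 - 210.52.9.255) does not contain 210.52.13.235
  210.52.64.0/20 (210.52.64.0 - 210.52.79.255) does not contain 210.52.13.235
  210.52.128.0/20 (210.52.128.0 - 210.52.143.255) does not contain 210.52.13.235
  211.52.0.0/20 (211.52.0.0 - 211.52.15.255) does not contain 210.52.13.235
  210.54.0.0/19 (210.54.0.0 - 210.54.31.255) does not contain 210.52.13.235
Longest matching prefix is /15 -> next hop Router M.

Router M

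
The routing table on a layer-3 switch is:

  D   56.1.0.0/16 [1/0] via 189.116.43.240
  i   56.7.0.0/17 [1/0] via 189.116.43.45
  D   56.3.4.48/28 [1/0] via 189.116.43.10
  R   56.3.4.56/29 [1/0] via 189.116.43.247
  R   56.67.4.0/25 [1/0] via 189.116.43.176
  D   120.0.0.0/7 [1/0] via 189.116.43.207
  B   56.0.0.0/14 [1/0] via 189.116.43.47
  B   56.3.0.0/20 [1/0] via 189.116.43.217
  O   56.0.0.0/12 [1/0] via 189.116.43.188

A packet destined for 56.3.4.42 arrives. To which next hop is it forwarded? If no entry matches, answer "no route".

189.116.43.217

Routes whose prefix contains 56.3.4.42:
  56.0.0.0/12 (56.0.0.0 - 56.15.255.255) -> 189.116.43.188
  56.0.0.0/14 (56.0.0.0 - 56.3.255.255) -> 189.116.43.47
  56.3.0.0/20 (56.3.0.0 - 56.3.15.255) -> 189.116.43.217
More-specific entries that do NOT match:
  56.3.4.56/29 (56.3.4.56 - 56.3.4.63) does not contain 56.3.4.42
  56.3.4.48/28 (56.3.4.48 - 56.3.4.63) does not contain 56.3.4.42
  56.67.4.0/25 (56.67.4.0 - 56.67.4.127) does not contain 56.3.4.42
Longest matching prefix is /20 -> next hop 189.116.43.217.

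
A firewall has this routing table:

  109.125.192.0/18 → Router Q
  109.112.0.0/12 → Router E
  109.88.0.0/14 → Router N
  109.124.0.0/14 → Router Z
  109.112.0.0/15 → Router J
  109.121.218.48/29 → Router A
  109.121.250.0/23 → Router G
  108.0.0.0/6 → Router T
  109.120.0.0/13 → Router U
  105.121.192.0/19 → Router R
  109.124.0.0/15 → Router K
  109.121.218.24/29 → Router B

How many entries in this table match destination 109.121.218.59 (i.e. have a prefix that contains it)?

3

Prefixes containing 109.121.218.59:
  108.0.0.0/6 (108.0.0.0 - 111.255.255.255)
  109.112.0.0/12 (109.112.0.0 - 109.127.255.255)
  109.120.0.0/13 (109.120.0.0 - 109.127.255.255)
Total matching entries: 3.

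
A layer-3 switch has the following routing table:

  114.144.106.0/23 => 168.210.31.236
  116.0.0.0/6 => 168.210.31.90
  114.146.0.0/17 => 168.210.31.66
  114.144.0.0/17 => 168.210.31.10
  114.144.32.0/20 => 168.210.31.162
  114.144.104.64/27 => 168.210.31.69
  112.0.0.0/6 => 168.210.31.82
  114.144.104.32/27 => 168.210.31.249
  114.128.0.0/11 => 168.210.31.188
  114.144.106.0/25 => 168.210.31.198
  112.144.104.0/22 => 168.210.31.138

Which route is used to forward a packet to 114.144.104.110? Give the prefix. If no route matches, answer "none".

114.144.0.0/17

Entries matching 114.144.104.110:
  112.0.0.0/6 (112.0.0.0 - 115.255.255.255)
  114.128.0.0/11 (114.128.0.0 - 114.159.255.255)
  114.144.0.0/17 (114.144.0.0 - 114.144.127.255)
Most specific is 114.144.0.0/17.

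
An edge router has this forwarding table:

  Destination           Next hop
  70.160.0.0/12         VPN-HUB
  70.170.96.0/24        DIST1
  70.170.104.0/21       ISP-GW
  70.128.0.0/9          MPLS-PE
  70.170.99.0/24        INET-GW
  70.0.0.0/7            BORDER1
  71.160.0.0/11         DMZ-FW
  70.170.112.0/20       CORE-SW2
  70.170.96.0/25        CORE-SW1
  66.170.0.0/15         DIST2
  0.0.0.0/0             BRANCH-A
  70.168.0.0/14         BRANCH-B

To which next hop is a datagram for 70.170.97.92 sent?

Routes whose prefix contains 70.170.97.92:
  0.0.0.0/0 (default, matches everything) -> BRANCH-A
  70.0.0.0/7 (70.0.0.0 - 71.255.255.255) -> BORDER1
  70.128.0.0/9 (70.128.0.0 - 70.255.255.255) -> MPLS-PE
  70.160.0.0/12 (70.160.0.0 - 70.175.255.255) -> VPN-HUB
  70.168.0.0/14 (70.168.0.0 - 70.171.255.255) -> BRANCH-B
More-specific entries that do NOT match:
  70.170.96.0/25 (70.170.96.0 - 70.170.96.127) does not contain 70.170.97.92
  70.170.96.0/24 (70.170.96.0 - 70.170.96.255) does not contain 70.170.97.92
  70.170.99.0/24 (70.170.99.0 - 70.170.99.255) does not contain 70.170.97.92
  70.170.104.0/21 (70.170.104.0 - 70.170.111.255) does not contain 70.170.97.92
  70.170.112.0/20 (70.170.112.0 - 70.170.127.255) does not contain 70.170.97.92
  66.170.0.0/15 (66.170.0.0 - 66.171.255.255) does not contain 70.170.97.92
Longest matching prefix is /14 -> next hop BRANCH-B.

BRANCH-B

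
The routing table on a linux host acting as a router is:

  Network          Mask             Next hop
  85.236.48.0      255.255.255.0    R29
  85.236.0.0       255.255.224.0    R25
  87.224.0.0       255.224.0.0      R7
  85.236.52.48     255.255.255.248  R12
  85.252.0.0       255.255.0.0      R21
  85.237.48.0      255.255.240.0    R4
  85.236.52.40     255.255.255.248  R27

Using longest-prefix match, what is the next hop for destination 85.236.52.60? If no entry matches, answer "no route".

No entry's prefix contains 85.236.52.60; there is no default route.

no route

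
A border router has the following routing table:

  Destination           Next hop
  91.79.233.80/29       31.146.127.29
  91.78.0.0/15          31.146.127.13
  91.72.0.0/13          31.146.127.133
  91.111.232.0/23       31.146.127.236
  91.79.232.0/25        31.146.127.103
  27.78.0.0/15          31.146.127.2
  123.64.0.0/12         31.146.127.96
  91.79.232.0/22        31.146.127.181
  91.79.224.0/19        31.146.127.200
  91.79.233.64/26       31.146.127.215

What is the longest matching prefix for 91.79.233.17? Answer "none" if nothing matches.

Entries matching 91.79.233.17:
  91.72.0.0/13 (91.72.0.0 - 91.79.255.255)
  91.78.0.0/15 (91.78.0.0 - 91.79.255.255)
  91.79.224.0/19 (91.79.224.0 - 91.79.255.255)
  91.79.232.0/22 (91.79.232.0 - 91.79.235.255)
Most specific is 91.79.232.0/22.

91.79.232.0/22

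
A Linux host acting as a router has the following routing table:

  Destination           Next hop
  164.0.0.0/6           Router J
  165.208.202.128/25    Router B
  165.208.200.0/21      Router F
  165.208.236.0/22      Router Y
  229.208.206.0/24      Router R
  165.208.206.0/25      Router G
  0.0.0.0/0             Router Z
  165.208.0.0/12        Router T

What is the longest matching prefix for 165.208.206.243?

Entries matching 165.208.206.243:
  0.0.0.0/0 (default, matches everything)
  164.0.0.0/6 (164.0.0.0 - 167.255.255.255)
  165.208.0.0/12 (165.208.0.0 - 165.223.255.255)
  165.208.200.0/21 (165.208.200.0 - 165.208.207.255)
Most specific is 165.208.200.0/21.

165.208.200.0/21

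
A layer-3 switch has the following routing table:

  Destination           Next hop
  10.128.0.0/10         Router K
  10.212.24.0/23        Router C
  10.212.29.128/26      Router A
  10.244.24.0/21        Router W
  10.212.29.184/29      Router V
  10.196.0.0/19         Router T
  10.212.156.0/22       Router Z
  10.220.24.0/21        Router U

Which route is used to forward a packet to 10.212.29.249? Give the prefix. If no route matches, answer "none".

10.212.29.249 is outside every listed prefix and there is no default route.

none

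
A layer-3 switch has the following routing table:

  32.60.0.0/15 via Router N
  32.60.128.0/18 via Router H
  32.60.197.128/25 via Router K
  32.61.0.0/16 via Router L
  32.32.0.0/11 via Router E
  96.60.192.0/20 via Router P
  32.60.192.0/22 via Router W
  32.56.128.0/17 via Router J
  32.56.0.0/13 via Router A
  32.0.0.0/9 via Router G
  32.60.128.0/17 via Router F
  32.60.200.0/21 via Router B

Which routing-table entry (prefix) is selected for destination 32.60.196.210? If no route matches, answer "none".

Entries matching 32.60.196.210:
  32.0.0.0/9 (32.0.0.0 - 32.127.255.255)
  32.32.0.0/11 (32.32.0.0 - 32.63.255.255)
  32.56.0.0/13 (32.56.0.0 - 32.63.255.255)
  32.60.0.0/15 (32.60.0.0 - 32.61.255.255)
  32.60.128.0/17 (32.60.128.0 - 32.60.255.255)
Most specific is 32.60.128.0/17.

32.60.128.0/17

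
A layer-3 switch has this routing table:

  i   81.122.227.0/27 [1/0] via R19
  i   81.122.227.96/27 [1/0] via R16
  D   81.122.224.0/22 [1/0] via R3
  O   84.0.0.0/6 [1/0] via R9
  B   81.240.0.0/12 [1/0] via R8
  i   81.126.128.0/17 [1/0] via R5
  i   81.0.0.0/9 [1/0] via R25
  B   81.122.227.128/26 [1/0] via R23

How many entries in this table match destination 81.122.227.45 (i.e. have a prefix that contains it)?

2

Prefixes containing 81.122.227.45:
  81.0.0.0/9 (81.0.0.0 - 81.127.255.255)
  81.122.224.0/22 (81.122.224.0 - 81.122.227.255)
Total matching entries: 2.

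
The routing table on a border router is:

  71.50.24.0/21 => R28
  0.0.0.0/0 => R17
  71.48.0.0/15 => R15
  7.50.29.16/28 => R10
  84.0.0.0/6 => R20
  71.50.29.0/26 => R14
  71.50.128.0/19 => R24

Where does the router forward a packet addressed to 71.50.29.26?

R14

Routes whose prefix contains 71.50.29.26:
  0.0.0.0/0 (default, matches everything) -> R17
  71.50.24.0/21 (71.50.24.0 - 71.50.31.255) -> R28
  71.50.29.0/26 (71.50.29.0 - 71.50.29.63) -> R14
More-specific entries that do NOT match:
  7.50.29.16/28 (7.50.29.16 - 7.50.29.31) does not contain 71.50.29.26
Longest matching prefix is /26 -> next hop R14.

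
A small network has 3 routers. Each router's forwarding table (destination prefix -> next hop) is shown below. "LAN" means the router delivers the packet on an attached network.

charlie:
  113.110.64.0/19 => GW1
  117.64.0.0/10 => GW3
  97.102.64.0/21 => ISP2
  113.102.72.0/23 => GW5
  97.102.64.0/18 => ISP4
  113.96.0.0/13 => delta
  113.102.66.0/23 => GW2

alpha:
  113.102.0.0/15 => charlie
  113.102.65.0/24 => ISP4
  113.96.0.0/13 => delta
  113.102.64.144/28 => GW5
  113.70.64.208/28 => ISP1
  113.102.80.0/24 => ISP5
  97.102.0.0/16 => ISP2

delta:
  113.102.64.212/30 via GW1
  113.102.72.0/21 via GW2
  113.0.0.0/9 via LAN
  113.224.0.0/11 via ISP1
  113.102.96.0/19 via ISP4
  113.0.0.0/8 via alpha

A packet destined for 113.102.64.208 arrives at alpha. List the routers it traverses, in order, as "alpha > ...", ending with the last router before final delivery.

alpha > charlie > delta

At alpha: longest match for 113.102.64.208 is 113.102.0.0/15 -> charlie
At charlie: longest match for 113.102.64.208 is 113.96.0.0/13 -> delta
At delta: longest match for 113.102.64.208 is 113.0.0.0/9 -> LAN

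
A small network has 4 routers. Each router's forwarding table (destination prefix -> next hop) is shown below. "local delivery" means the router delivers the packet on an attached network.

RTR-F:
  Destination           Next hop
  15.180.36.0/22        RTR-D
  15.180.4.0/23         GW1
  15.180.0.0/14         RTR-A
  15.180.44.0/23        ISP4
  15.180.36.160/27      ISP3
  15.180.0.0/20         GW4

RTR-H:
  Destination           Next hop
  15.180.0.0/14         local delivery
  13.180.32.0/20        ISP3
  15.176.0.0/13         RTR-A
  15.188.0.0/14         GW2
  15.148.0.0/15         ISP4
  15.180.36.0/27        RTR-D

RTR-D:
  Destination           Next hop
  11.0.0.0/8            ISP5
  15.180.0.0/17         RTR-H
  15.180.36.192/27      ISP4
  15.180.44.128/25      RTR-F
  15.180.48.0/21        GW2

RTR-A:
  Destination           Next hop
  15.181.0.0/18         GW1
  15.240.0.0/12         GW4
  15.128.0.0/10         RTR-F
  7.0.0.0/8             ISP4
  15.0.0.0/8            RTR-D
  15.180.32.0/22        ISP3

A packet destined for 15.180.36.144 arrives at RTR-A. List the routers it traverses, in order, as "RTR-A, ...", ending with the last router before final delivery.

RTR-A, RTR-F, RTR-D, RTR-H

At RTR-A: longest match for 15.180.36.144 is 15.128.0.0/10 -> RTR-F
At RTR-F: longest match for 15.180.36.144 is 15.180.36.0/22 -> RTR-D
At RTR-D: longest match for 15.180.36.144 is 15.180.0.0/17 -> RTR-H
At RTR-H: longest match for 15.180.36.144 is 15.180.0.0/14 -> local delivery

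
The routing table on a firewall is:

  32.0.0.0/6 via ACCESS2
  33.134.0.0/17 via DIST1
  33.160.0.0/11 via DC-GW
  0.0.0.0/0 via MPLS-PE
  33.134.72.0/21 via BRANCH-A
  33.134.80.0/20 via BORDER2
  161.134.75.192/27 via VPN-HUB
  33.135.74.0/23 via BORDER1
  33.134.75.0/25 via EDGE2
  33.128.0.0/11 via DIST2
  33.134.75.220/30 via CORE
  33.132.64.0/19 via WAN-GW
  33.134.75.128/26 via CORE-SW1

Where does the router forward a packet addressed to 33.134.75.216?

BRANCH-A

Routes whose prefix contains 33.134.75.216:
  0.0.0.0/0 (default, matches everything) -> MPLS-PE
  32.0.0.0/6 (32.0.0.0 - 35.255.255.255) -> ACCESS2
  33.128.0.0/11 (33.128.0.0 - 33.159.255.255) -> DIST2
  33.134.0.0/17 (33.134.0.0 - 33.134.127.255) -> DIST1
  33.134.72.0/21 (33.134.72.0 - 33.134.79.255) -> BRANCH-A
More-specific entries that do NOT match:
  33.134.75.220/30 (33.134.75.220 - 33.134.75.223) does not contain 33.134.75.216
  161.134.75.192/27 (161.134.75.192 - 161.134.75.223) does not contain 33.134.75.216
  33.134.75.128/26 (33.134.75.128 - 33.134.75.191) does not contain 33.134.75.216
  33.134.75.0/25 (33.134.75.0 - 33.134.75.127) does not contain 33.134.75.216
  33.135.74.0/23 (33.135.74.0 - 33.135.75.255) does not contain 33.134.75.216
Longest matching prefix is /21 -> next hop BRANCH-A.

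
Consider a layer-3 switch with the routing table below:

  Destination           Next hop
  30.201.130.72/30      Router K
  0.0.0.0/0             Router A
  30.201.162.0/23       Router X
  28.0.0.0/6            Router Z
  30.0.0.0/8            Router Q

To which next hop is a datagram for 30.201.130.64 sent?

Routes whose prefix contains 30.201.130.64:
  0.0.0.0/0 (default, matches everything) -> Router A
  28.0.0.0/6 (28.0.0.0 - 31.255.255.255) -> Router Z
  30.0.0.0/8 (30.0.0.0 - 30.255.255.255) -> Router Q
More-specific entries that do NOT match:
  30.201.130.72/30 (30.201.130.72 - 30.201.130.75) does not contain 30.201.130.64
  30.201.162.0/23 (30.201.162.0 - 30.201.163.255) does not contain 30.201.130.64
Longest matching prefix is /8 -> next hop Router Q.

Router Q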